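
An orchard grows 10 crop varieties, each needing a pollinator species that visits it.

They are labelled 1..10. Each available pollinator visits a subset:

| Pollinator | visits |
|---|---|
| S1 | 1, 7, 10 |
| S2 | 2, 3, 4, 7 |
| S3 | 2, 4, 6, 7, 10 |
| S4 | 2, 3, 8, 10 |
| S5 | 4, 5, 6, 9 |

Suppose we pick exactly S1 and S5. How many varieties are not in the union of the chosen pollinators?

Union of S1, S5 = {1, 4, 5, 6, 7, 9, 10}.
Not covered: 2, 3, 8 — 3 varieties.

3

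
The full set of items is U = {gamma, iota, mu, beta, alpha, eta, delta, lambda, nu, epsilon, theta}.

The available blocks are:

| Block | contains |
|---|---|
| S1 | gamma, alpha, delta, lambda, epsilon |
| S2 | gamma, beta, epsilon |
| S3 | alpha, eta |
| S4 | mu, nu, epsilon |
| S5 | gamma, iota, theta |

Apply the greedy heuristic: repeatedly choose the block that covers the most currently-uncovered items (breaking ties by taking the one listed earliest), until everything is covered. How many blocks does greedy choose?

Greedy: pick S1 (covers 5 new) → pick S4 (covers 2 new) → pick S5 (covers 2 new) → pick S2 (covers 1 new) → pick S3 (covers 1 new). Total picks: 5.

5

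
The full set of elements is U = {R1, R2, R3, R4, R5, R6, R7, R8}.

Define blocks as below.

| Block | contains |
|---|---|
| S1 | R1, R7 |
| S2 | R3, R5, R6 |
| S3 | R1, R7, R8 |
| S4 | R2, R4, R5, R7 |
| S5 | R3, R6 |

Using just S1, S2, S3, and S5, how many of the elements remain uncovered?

2

Union of S1, S2, S3, S5 = {R1, R3, R5, R6, R7, R8}.
Not covered: R2, R4 — 2 elements.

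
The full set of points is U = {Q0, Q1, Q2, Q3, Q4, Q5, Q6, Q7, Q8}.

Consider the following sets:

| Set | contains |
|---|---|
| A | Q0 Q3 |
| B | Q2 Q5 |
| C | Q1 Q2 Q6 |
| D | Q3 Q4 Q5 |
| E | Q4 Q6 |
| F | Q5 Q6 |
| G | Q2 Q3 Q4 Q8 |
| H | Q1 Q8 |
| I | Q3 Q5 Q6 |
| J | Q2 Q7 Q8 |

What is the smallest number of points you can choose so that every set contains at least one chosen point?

4

The 4 points {Q1, Q2, Q3, Q6} hit every set.
The sets A, B, E, H are pairwise disjoint, so any hitting set needs a separate point for each — at least 4. Hence 4 is optimal.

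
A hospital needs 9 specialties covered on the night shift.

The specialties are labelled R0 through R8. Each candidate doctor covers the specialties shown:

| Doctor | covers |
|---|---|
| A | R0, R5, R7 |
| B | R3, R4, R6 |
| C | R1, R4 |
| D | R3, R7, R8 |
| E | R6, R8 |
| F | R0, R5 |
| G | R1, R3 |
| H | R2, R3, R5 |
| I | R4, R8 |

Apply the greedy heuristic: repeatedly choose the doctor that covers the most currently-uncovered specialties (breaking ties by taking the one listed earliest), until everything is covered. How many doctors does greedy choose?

5

Greedy: pick A (covers 3 new) → pick B (covers 3 new) → pick C (covers 1 new) → pick D (covers 1 new) → pick H (covers 1 new). Total picks: 5.
(The true minimum cover uses only 4 doctors, so greedy is not optimal here.)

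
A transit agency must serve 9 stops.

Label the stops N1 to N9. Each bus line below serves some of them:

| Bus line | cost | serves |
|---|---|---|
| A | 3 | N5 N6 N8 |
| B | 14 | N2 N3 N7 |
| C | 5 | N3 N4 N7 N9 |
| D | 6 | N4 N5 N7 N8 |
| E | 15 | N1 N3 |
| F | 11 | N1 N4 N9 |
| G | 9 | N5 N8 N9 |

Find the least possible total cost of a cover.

28

A, B, F together cover every stop (A ∪ B ∪ F = {N1, N2, N3, N4, N5, N6, N7, N8, N9}); total cost 3 + 14 + 11 = 28.
The greedy pick A, C, F, B costs 33; no covering selection beats 28.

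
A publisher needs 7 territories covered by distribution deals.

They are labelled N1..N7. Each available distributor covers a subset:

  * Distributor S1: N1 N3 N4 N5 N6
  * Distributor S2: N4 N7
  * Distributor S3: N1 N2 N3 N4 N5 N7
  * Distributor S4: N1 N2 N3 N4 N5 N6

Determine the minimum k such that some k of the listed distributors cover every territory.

2

Take {S2, S4}. Their union is {N1, N2, N3, N4, N5, N6, N7}, which is all 7 territories.
No single distributor has all 7 territories (the largest, S3, has 6), so 2 is optimal.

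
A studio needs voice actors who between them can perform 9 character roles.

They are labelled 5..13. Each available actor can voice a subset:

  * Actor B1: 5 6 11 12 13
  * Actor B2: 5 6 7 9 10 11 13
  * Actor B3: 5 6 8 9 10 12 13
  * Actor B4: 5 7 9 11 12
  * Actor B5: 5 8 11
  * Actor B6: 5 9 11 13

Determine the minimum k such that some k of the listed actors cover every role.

2

B3 and B4 together: B3 ∪ B4 = {5, 6, 7, 8, 9, 10, 11, 12, 13} — every role is covered.
No single actor has all 9 roles (the largest, B2, has 7), so 2 is optimal.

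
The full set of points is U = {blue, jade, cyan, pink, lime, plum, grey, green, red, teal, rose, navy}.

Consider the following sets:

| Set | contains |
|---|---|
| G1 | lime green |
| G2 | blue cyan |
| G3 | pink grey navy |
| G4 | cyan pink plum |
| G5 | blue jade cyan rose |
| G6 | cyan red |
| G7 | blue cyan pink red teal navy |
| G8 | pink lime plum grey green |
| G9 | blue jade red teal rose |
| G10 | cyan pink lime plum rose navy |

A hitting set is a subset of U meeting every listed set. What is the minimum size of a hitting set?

Take H = {cyan, lime, grey, teal}. Each listed set contains at least one of these, so H is a hitting set of size 4.
No choice of 3 points meets every set, so 4 is the minimum.

4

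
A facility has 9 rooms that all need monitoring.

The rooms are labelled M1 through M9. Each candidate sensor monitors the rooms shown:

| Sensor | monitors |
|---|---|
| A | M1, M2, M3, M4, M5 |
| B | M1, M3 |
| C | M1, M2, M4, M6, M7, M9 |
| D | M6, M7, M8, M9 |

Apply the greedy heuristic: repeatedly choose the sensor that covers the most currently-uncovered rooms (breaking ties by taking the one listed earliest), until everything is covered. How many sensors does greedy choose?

3

Greedy: pick C (covers 6 new) → pick A (covers 2 new) → pick D (covers 1 new). Total picks: 3.
(The true minimum cover uses only 2 sensors, so greedy is not optimal here.)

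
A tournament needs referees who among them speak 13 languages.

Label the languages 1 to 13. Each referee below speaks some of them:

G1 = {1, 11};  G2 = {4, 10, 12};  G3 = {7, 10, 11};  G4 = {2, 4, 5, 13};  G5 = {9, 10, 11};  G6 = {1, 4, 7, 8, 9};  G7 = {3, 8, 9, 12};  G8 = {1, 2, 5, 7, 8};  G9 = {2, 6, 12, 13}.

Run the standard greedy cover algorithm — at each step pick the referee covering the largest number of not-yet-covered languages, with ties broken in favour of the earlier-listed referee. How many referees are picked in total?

5

Greedy: pick G6 (covers 5 new) → pick G9 (covers 4 new) → pick G3 (covers 2 new) → pick G4 (covers 1 new) → pick G7 (covers 1 new). Total picks: 5.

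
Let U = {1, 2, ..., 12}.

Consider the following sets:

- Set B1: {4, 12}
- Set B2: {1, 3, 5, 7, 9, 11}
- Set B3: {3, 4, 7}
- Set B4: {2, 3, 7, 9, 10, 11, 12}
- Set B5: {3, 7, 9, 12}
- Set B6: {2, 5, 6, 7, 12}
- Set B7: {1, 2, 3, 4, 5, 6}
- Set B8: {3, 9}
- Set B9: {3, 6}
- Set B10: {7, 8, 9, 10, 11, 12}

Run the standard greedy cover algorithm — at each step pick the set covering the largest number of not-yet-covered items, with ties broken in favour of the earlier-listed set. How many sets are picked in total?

3

Greedy: pick B4 (covers 7 new) → pick B7 (covers 4 new) → pick B10 (covers 1 new). Total picks: 3.
(The true minimum cover uses only 2 sets, so greedy is not optimal here.)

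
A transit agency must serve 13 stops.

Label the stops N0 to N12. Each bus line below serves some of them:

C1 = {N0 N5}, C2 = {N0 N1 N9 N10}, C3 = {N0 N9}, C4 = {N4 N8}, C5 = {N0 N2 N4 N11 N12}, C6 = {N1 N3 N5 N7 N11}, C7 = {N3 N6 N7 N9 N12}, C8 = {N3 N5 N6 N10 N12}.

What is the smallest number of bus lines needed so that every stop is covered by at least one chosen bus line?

C2 and C4 and C5 and C7 and C8 together: C2 ∪ C4 ∪ C5 ∪ C7 ∪ C8 = {N0, N1, N2, N3, N4, N5, N6, N7, N8, N9, N10, N11, N12} — every stop is covered.
No 4 of the 8 bus lines cover everything (all 70 combinations miss at least one stop), so 5 is optimal.

5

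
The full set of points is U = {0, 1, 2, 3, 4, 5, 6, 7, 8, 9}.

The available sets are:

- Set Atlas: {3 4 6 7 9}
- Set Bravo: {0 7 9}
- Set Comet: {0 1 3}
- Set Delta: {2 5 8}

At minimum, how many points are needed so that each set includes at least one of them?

H = {0, 2, 4} meets every set (each contains at least one member of H), and |H| = 3.
No choice of 2 points meets every set, so 3 is the minimum.

3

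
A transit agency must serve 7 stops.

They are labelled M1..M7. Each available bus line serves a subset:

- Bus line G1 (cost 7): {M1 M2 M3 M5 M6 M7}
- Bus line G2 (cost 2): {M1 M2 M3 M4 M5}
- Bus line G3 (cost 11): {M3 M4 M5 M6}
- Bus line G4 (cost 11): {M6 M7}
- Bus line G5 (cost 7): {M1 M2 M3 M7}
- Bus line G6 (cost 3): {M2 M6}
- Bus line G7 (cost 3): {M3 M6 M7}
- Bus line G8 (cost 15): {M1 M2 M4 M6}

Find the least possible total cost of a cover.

5

G2, G7 together cover every stop (G2 ∪ G7 = {M1, M2, M3, M4, M5, M6, M7}); total cost 2 + 3 = 5.
No covering selection has total cost below 5.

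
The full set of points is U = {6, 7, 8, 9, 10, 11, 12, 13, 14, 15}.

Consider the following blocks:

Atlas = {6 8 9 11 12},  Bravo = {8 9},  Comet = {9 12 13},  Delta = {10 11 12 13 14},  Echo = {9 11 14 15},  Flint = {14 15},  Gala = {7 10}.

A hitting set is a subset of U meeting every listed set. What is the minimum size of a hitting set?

H = {9, 10, 14} meets every block (each contains at least one member of H), and |H| = 3.
The blocks Atlas, Flint, Gala are pairwise disjoint, so any hitting set needs a separate point for each — at least 3. Hence 3 is optimal.

3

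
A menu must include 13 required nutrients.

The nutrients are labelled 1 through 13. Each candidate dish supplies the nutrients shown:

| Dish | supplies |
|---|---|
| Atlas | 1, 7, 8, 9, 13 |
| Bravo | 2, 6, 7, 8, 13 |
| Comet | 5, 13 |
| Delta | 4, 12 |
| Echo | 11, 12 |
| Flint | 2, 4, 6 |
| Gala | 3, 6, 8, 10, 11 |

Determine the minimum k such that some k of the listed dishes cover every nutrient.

5

Take {Atlas, Comet, Delta, Flint, Gala}. Their union is {1, 2, 3, 4, 5, 6, 7, 8, 9, 10, 11, 12, 13}, which is all 13 nutrients.
No 4 of the 7 dishes cover everything (all 35 combinations miss at least one nutrient), so 5 is optimal.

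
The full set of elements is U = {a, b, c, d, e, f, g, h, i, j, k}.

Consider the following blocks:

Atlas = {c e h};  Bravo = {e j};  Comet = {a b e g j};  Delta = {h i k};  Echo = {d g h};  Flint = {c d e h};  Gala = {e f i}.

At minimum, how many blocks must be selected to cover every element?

Comet and Delta and Flint and Gala together: Comet ∪ Delta ∪ Flint ∪ Gala = {a, b, c, d, e, f, g, h, i, j, k} — every element is covered.
No 3 of the 7 blocks cover everything (all 35 combinations miss at least one element), so 4 is optimal.

4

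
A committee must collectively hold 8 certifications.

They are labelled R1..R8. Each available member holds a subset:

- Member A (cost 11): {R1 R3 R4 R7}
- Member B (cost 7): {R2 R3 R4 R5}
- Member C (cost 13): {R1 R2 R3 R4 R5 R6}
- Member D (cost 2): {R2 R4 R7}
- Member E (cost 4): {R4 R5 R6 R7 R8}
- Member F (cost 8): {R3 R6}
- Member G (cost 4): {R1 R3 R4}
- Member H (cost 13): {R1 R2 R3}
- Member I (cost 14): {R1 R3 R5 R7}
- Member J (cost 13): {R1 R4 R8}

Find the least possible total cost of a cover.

10

D, E, G together cover every certification (D ∪ E ∪ G = {R1, R2, R3, R4, R5, R6, R7, R8}); total cost 2 + 4 + 4 = 10.
No covering selection has total cost below 10.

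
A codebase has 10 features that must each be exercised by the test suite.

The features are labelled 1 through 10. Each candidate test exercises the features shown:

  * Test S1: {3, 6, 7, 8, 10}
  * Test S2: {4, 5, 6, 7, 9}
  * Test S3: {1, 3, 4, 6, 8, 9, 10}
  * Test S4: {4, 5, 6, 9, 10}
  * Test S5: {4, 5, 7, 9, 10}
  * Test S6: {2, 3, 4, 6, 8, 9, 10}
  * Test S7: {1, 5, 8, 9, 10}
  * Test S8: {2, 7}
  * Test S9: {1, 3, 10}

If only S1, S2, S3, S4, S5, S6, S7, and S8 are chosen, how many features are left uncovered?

Union of S1, S2, S3, S4, S5, S6, S7, S8 = {1, 2, 3, 4, 5, 6, 7, 8, 9, 10} — that's every feature, so 0 are uncovered.

0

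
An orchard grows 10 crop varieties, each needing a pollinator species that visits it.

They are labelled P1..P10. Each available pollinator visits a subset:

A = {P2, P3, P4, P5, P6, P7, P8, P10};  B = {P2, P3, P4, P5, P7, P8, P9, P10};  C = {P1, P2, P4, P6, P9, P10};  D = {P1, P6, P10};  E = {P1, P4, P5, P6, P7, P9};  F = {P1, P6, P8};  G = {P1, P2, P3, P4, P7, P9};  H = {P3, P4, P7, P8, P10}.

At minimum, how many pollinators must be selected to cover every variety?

2

B and D together: B ∪ D = {P1, P2, P3, P4, P5, P6, P7, P8, P9, P10} — every variety is covered.
No single pollinator has all 10 varieties (the largest, A, has 8), so 2 is optimal.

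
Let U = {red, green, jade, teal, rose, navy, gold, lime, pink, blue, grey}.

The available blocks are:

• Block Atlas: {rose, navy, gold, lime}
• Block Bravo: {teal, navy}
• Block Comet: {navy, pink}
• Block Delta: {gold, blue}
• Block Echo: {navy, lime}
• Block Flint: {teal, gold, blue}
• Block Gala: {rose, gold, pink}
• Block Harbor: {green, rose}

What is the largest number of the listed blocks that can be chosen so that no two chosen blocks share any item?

3

Delta, Echo, Harbor are pairwise disjoint (Delta={gold,blue}; Echo={navy,lime}; Harbor={green,rose}).
Every remaining block overlaps one of these, and no 4 of the listed blocks are pairwise disjoint, so 3 is the maximum.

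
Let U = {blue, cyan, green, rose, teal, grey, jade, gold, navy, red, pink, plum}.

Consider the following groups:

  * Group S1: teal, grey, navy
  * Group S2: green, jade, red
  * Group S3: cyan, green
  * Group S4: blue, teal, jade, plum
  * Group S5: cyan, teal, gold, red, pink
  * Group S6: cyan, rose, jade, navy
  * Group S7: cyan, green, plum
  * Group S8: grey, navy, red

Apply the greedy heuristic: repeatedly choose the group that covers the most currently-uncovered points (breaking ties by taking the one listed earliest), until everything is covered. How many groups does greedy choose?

5

Greedy: pick S5 (covers 5 new) → pick S4 (covers 3 new) → pick S1 (covers 2 new) → pick S2 (covers 1 new) → pick S6 (covers 1 new). Total picks: 5.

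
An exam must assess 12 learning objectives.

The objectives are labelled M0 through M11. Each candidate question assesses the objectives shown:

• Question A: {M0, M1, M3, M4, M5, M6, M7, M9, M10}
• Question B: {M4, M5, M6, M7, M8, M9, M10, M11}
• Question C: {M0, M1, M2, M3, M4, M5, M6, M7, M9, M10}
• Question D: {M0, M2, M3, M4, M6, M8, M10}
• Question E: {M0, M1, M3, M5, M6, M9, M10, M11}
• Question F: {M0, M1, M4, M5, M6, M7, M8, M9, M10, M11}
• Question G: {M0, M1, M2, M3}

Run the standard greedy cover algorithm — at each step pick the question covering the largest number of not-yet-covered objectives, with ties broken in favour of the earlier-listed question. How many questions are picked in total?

Greedy: pick C (covers 10 new) → pick B (covers 2 new). Total picks: 2.

2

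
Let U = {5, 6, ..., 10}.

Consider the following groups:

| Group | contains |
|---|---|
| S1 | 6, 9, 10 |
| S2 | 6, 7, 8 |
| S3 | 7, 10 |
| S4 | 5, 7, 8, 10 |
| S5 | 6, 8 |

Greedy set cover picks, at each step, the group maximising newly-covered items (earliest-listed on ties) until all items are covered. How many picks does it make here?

2

Greedy: pick S4 (covers 4 new) → pick S1 (covers 2 new). Total picks: 2.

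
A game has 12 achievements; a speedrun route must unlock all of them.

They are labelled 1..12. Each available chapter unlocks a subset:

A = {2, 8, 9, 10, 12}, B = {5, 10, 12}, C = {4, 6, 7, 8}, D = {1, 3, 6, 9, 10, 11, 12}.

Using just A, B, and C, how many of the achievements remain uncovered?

Union of A, B, C = {2, 4, 5, 6, 7, 8, 9, 10, 12}.
Not covered: 1, 3, 11 — 3 achievements.

3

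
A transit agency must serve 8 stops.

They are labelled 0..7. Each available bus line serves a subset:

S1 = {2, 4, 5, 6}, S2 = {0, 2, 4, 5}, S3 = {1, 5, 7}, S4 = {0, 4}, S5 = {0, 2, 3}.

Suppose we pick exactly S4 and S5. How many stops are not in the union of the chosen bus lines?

4

Union of S4, S5 = {0, 2, 3, 4}.
Not covered: 1, 5, 6, 7 — 4 stops.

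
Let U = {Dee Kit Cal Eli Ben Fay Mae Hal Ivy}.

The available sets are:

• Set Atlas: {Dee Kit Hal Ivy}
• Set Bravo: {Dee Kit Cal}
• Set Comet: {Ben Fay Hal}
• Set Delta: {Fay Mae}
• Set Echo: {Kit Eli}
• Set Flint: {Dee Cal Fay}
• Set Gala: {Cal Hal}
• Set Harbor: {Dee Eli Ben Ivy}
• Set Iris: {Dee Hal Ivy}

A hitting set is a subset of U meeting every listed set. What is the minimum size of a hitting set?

The 4 items {Cal, Eli, Fay, Hal} hit every set.
No choice of 3 items meets every set, so 4 is the minimum.

4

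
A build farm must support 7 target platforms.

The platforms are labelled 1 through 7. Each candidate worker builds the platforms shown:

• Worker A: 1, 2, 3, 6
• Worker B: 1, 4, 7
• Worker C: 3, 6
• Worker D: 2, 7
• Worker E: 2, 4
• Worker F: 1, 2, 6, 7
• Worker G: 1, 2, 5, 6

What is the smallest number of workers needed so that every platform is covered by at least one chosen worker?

Take {B, C, G}. Their union is {1, 2, 3, 4, 5, 6, 7}, which is all 7 platforms.
Only G contains 5, so G is forced; the remaining 3 platforms need at least 2 more workers (each remaining worker adds at most 2) — so at least 3 workers are needed, and 3 is optimal.

3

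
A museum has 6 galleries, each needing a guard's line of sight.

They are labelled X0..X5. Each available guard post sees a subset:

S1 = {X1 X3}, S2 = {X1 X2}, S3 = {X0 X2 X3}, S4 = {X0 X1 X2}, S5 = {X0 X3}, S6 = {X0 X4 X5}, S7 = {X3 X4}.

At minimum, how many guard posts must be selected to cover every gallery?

3

Take {S1, S2, S6}. Their union is {X0, X1, X2, X3, X4, X5}, which is all 6 galleries.
Only S6 contains X5, so S6 is forced; the remaining 3 galleries need at least 2 more guard posts (each remaining guard post adds at most 2) — so at least 3 guard posts are needed, and 3 is optimal.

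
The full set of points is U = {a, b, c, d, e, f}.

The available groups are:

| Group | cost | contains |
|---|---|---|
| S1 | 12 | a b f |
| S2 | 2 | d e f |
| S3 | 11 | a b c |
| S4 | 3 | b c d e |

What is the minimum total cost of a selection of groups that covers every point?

13

S2, S3 together cover every point (S2 ∪ S3 = {a, b, c, d, e, f}); total cost 2 + 11 = 13.
The greedy pick S2, S4, S3 costs 16; no covering selection beats 13.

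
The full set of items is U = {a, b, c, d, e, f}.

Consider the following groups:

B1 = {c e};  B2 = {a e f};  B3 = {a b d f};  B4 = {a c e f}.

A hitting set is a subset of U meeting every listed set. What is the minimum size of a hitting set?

2

The 2 items {e, f} hit every group.
The groups B1, B3 are pairwise disjoint, so any hitting set needs a separate item for each — at least 2. Hence 2 is optimal.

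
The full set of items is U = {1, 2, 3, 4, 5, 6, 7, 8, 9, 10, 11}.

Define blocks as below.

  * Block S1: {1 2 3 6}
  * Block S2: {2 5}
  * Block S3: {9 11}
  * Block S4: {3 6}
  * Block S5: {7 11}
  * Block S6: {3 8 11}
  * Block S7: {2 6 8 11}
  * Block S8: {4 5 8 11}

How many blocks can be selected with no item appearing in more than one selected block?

S2, S4, S5 are pairwise disjoint (S2={2,5}; S4={3,6}; S5={7,11}).
Every remaining block overlaps one of these, and no 4 of the listed blocks are pairwise disjoint, so 3 is the maximum.

3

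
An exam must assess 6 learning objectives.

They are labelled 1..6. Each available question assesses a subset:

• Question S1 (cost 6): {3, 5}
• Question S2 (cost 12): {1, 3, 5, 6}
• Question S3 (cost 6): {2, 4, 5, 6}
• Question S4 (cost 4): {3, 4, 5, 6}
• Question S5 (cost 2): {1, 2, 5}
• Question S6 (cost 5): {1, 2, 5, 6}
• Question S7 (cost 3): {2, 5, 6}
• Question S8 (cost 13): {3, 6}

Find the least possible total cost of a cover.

6

S4, S5 together cover every objective (S4 ∪ S5 = {1, 2, 3, 4, 5, 6}); total cost 4 + 2 = 6.
No covering selection has total cost below 6.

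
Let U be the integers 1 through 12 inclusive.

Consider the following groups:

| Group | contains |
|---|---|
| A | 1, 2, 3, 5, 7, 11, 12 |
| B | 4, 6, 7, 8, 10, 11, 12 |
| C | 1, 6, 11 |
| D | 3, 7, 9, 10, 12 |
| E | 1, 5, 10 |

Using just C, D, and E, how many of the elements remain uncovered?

3

Union of C, D, E = {1, 3, 5, 6, 7, 9, 10, 11, 12}.
Not covered: 2, 4, 8 — 3 elements.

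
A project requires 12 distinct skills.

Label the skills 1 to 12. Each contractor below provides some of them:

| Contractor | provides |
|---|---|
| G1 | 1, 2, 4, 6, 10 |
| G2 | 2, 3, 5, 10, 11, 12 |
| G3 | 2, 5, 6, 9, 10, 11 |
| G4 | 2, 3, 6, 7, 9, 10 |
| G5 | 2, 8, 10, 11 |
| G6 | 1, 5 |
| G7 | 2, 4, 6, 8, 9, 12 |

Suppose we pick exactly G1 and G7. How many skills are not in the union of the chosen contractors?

Union of G1, G7 = {1, 2, 4, 6, 8, 9, 10, 12}.
Not covered: 3, 5, 7, 11 — 4 skills.

4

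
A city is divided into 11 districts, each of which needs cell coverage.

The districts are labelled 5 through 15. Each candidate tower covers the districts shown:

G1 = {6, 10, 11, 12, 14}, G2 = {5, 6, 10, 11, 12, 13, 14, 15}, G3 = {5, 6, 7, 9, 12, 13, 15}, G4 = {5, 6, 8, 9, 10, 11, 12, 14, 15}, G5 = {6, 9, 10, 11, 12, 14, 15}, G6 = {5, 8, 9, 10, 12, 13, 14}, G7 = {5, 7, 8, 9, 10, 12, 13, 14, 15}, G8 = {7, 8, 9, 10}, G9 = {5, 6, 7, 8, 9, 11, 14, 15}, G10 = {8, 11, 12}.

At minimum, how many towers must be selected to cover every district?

G2 and G7 together: G2 ∪ G7 = {5, 6, 7, 8, 9, 10, 11, 12, 13, 14, 15} — every district is covered.
No single tower has all 11 districts (the largest, G4, has 9), so 2 is optimal.

2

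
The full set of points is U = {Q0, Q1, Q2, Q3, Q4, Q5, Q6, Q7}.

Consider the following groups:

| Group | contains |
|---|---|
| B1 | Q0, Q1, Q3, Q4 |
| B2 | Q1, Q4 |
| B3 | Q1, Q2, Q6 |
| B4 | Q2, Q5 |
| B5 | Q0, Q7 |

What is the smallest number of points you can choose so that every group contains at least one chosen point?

3

Take H = {Q0, Q1, Q2}. Each listed group contains at least one of these, so H is a hitting set of size 3.
The groups B2, B4, B5 are pairwise disjoint, so any hitting set needs a separate point for each — at least 3. Hence 3 is optimal.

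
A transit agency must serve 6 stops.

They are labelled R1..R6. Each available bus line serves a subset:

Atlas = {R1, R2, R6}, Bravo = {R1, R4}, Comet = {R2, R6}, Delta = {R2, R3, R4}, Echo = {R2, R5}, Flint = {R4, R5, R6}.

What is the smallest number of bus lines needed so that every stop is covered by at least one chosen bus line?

Atlas and Delta and Echo together: Atlas ∪ Delta ∪ Echo = {R1, R2, R3, R4, R5, R6} — every stop is covered.
Only Delta contains R3, so Delta is forced; the remaining 3 stops need at least 2 more bus lines (each remaining bus line adds at most 2) — so at least 3 bus lines are needed, and 3 is optimal.

3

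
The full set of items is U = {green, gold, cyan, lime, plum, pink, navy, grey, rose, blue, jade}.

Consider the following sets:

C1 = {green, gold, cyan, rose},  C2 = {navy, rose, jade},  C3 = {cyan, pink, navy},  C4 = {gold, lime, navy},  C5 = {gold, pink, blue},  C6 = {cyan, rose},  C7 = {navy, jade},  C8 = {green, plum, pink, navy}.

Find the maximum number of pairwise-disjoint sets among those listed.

C5, C6, C7 are pairwise disjoint (C5={gold,pink,blue}; C6={cyan,rose}; C7={navy,jade}).
Every remaining set overlaps one of these, and no 4 of the listed sets are pairwise disjoint, so 3 is the maximum.

3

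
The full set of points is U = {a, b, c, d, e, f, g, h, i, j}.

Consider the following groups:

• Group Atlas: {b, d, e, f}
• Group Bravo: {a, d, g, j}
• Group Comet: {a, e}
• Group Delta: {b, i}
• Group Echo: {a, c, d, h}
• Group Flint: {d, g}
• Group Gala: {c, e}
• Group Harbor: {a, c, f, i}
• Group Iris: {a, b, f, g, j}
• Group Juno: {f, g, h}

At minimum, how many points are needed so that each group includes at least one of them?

4

The 4 points {b, c, e, g} hit every group.
No choice of 3 points meets every group, so 4 is the minimum.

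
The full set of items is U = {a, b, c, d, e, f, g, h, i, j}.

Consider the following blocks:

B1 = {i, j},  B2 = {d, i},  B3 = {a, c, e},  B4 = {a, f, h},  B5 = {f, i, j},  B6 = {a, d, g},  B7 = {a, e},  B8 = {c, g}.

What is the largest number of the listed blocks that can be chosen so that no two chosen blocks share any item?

B2, B7, B8 are pairwise disjoint (B2={d,i}; B7={a,e}; B8={c,g}).
Every remaining block overlaps one of these, and no 4 of the listed blocks are pairwise disjoint, so 3 is the maximum.

3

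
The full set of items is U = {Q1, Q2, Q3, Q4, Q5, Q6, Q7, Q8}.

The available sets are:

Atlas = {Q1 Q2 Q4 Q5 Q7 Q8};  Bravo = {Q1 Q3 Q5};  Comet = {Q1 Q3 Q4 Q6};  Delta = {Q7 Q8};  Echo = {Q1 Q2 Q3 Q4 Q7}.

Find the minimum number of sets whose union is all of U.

Atlas and Comet cover everything between them: the union {Q1, Q2, Q3, Q4, Q5, Q6, Q7, Q8} is all of U.
No single set has all 8 items (the largest, Atlas, has 6), so 2 is optimal.

2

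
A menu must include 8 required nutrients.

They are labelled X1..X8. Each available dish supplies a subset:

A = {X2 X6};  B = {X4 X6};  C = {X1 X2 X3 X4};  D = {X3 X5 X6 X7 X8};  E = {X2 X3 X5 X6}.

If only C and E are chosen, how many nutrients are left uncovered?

2

Union of C, E = {X1, X2, X3, X4, X5, X6}.
Not covered: X7, X8 — 2 nutrients.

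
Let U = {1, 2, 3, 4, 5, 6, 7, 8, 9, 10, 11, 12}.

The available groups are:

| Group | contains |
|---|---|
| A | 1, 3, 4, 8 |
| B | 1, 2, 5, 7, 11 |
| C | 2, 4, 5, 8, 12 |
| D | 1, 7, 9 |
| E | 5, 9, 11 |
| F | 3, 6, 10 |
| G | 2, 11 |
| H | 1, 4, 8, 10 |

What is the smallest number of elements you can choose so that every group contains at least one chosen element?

4

Take T = {1, 8, 10, 11}. Each listed group contains at least one of these, so T is a hitting set of size 4.
No choice of 3 elements meets every group, so 4 is the minimum.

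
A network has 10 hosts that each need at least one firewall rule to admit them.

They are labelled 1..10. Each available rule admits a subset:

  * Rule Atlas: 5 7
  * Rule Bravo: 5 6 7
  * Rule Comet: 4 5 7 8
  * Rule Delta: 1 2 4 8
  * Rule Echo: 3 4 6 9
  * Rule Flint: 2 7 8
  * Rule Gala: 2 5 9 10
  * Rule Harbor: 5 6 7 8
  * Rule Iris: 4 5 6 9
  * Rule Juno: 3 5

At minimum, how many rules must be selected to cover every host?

Take {Bravo, Delta, Echo, Gala}. Their union is {1, 2, 3, 4, 5, 6, 7, 8, 9, 10}, which is all 10 hosts.
No 3 of the 10 rules cover everything (all 120 combinations miss at least one host), so 4 is optimal.

4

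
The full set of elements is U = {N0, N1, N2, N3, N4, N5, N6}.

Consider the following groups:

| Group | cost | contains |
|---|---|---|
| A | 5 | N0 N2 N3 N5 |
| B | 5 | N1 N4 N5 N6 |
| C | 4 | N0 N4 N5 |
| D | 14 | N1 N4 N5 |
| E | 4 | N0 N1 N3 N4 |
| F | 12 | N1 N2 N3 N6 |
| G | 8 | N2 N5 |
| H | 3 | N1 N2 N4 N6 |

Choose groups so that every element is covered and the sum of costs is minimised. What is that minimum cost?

8

A, H together cover every element (A ∪ H = {N0, N1, N2, N3, N4, N5, N6}); total cost 5 + 3 = 8.
No covering selection has total cost below 8.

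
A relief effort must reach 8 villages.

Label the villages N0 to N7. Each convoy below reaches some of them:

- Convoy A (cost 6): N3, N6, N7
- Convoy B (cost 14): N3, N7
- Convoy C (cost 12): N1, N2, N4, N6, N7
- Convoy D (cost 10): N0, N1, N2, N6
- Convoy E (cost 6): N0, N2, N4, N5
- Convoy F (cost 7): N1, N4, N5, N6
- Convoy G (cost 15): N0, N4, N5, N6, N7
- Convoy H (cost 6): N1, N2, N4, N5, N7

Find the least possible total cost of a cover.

A, E, H together cover every village (A ∪ E ∪ H = {N0, N1, N2, N3, N4, N5, N6, N7}); total cost 6 + 6 + 6 = 18.
No covering selection has total cost below 18.

18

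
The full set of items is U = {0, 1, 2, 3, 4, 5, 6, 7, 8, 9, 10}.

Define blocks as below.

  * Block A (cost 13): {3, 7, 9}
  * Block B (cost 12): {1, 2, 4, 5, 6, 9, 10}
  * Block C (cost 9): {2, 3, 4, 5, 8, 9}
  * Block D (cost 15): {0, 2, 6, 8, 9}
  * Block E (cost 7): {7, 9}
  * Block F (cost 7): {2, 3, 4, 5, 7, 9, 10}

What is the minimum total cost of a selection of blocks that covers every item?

B, D, F together cover every item (B ∪ D ∪ F = {0, 1, 2, 3, 4, 5, 6, 7, 8, 9, 10}); total cost 12 + 15 + 7 = 34.
No covering selection has total cost below 34.

34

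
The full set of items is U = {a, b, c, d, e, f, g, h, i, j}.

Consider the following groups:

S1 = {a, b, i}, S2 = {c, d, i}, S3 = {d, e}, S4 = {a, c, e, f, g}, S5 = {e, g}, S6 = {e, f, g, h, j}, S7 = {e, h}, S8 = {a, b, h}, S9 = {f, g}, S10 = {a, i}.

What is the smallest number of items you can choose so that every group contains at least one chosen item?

4

T = {a, d, g, h} meets every group (each contains at least one member of T), and |T| = 4.
No choice of 3 items meets every group, so 4 is the minimum.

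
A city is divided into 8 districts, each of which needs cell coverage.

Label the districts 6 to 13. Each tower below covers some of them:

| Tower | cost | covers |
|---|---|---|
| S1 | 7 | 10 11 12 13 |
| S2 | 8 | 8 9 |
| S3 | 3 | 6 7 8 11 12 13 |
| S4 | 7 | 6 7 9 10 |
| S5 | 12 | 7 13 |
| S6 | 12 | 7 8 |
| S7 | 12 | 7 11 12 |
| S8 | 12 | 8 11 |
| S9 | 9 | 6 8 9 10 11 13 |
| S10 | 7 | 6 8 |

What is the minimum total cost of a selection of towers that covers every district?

S3, S4 together cover every district (S3 ∪ S4 = {6, 7, 8, 9, 10, 11, 12, 13}); total cost 3 + 7 = 10.
No covering selection has total cost below 10.

10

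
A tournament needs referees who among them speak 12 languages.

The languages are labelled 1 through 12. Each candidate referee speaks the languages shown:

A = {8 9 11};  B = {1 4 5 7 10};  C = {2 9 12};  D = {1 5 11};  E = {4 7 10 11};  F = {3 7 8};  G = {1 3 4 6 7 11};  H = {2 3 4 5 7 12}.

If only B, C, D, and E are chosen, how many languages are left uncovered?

3

Union of B, C, D, E = {1, 2, 4, 5, 7, 9, 10, 11, 12}.
Not covered: 3, 6, 8 — 3 languages.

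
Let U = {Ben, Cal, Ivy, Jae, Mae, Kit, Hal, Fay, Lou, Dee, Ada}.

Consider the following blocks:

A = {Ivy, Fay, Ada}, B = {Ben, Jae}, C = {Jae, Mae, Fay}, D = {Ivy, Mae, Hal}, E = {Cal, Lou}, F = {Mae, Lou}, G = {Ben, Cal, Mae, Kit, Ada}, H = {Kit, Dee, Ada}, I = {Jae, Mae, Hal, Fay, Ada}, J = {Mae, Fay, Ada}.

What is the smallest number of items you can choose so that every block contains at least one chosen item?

The 4 items {Ben, Mae, Lou, Ada} hit every block.
The blocks B, D, E, H are pairwise disjoint, so any hitting set needs a separate item for each — at least 4. Hence 4 is optimal.

4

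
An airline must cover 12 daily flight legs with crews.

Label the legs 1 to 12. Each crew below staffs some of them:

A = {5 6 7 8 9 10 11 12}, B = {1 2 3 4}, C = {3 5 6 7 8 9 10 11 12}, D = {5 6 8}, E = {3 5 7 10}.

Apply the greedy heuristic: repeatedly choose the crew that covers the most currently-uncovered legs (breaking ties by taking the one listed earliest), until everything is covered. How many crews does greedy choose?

2

Greedy: pick C (covers 9 new) → pick B (covers 3 new). Total picks: 2.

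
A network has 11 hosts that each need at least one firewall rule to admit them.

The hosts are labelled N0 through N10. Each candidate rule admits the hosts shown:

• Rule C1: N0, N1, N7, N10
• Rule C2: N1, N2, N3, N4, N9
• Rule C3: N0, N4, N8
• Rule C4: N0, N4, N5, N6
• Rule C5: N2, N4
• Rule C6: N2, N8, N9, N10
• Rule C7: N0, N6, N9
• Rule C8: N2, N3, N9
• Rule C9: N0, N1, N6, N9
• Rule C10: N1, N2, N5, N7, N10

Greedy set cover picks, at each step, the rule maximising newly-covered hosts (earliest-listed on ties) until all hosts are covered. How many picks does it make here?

Greedy: pick C2 (covers 5 new) → pick C1 (covers 3 new) → pick C4 (covers 2 new) → pick C3 (covers 1 new). Total picks: 4.

4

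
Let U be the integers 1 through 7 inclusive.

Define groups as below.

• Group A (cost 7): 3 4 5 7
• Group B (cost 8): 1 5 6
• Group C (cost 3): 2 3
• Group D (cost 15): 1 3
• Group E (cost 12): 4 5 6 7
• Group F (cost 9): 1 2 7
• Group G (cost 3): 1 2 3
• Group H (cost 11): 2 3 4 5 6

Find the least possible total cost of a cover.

E, G together cover every item (E ∪ G = {1, 2, 3, 4, 5, 6, 7}); total cost 12 + 3 = 15.
The greedy pick G, A, B costs 18; no covering selection beats 15.

15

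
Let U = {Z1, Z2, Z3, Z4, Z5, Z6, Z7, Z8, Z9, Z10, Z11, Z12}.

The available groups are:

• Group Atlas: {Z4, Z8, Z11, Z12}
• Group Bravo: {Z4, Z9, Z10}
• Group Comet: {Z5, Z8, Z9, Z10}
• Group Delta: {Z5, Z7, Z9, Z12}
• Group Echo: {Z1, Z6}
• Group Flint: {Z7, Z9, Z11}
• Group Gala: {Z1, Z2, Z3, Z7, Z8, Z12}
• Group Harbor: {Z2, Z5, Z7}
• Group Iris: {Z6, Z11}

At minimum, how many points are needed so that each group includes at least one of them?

4

Take H = {Z6, Z7, Z8, Z9}. Each listed group contains at least one of these, so H is a hitting set of size 4.
No choice of 3 points meets every group, so 4 is the minimum.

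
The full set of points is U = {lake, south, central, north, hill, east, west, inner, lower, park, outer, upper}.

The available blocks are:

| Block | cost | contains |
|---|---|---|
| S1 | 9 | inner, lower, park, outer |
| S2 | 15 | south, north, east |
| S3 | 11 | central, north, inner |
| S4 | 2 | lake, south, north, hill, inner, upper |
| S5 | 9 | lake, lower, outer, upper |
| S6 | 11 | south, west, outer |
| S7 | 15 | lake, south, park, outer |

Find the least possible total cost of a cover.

S1, S2, S3, S4, S6 together cover every point (S1 ∪ S2 ∪ S3 ∪ S4 ∪ S6 = {lake, south, central, north, hill, east, west, inner, lower, park, outer, upper}); total cost 9 + 15 + 11 + 2 + 11 = 48.
No covering selection has total cost below 48.

48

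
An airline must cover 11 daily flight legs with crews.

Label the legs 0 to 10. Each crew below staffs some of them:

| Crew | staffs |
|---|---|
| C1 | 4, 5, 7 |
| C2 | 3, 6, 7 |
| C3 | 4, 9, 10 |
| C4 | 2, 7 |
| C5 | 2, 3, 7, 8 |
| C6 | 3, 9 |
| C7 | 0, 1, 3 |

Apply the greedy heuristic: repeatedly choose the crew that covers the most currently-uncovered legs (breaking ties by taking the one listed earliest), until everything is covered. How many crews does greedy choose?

5

Greedy: pick C5 (covers 4 new) → pick C3 (covers 3 new) → pick C7 (covers 2 new) → pick C1 (covers 1 new) → pick C2 (covers 1 new). Total picks: 5.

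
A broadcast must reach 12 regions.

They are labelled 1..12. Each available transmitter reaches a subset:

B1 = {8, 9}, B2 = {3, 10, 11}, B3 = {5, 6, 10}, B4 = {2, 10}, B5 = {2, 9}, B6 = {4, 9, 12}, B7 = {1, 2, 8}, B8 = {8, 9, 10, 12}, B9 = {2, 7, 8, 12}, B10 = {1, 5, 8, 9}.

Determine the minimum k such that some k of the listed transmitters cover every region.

B2 and B3 and B6 and B7 and B9 together: B2 ∪ B3 ∪ B6 ∪ B7 ∪ B9 = {1, 2, 3, 4, 5, 6, 7, 8, 9, 10, 11, 12} — every region is covered.
No 4 of the 10 transmitters cover everything (all 210 combinations miss at least one region), so 5 is optimal.

5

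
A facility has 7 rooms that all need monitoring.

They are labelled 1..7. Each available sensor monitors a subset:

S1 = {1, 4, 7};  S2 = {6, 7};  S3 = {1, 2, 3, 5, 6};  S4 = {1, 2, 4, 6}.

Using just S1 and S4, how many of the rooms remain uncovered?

2

Union of S1, S4 = {1, 2, 4, 6, 7}.
Not covered: 3, 5 — 2 rooms.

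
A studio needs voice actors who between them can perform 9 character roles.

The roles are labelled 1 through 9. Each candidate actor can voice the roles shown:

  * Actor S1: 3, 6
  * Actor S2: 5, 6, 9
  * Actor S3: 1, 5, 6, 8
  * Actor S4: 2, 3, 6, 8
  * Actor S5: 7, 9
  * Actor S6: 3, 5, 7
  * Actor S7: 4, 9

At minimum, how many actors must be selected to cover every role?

S3 and S4 and S6 and S7 together: S3 ∪ S4 ∪ S6 ∪ S7 = {1, 2, 3, 4, 5, 6, 7, 8, 9} — every role is covered.
Only S3 contains 1, so S3 is forced; the remaining 5 roles need at least 3 more actors (each remaining actor adds at most 2) — so at least 4 actors are needed, and 4 is optimal.

4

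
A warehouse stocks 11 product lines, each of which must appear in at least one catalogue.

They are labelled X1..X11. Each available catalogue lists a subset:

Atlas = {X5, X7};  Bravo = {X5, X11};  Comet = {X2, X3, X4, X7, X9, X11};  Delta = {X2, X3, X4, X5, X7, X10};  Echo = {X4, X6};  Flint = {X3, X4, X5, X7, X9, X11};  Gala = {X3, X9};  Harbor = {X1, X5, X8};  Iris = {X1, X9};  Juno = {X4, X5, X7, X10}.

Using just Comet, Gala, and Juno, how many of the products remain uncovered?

Union of Comet, Gala, Juno = {X2, X3, X4, X5, X7, X9, X10, X11}.
Not covered: X1, X6, X8 — 3 products.

3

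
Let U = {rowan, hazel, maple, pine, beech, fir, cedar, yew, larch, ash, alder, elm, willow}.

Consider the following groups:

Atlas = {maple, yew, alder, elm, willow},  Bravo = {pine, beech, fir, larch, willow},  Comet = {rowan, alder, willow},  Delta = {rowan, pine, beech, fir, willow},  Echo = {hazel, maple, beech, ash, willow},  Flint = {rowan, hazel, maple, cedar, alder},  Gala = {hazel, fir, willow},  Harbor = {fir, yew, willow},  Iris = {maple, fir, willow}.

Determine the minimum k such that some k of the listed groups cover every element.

Take {Atlas, Bravo, Echo, Flint}. Their union is {rowan, hazel, maple, pine, beech, fir, cedar, yew, larch, ash, alder, elm, willow}, which is all 13 elements.
Only Echo contains ash, so Echo is forced; the remaining 8 elements need at least 3 more groups (each remaining group adds at most 3) — so at least 4 groups are needed, and 4 is optimal.

4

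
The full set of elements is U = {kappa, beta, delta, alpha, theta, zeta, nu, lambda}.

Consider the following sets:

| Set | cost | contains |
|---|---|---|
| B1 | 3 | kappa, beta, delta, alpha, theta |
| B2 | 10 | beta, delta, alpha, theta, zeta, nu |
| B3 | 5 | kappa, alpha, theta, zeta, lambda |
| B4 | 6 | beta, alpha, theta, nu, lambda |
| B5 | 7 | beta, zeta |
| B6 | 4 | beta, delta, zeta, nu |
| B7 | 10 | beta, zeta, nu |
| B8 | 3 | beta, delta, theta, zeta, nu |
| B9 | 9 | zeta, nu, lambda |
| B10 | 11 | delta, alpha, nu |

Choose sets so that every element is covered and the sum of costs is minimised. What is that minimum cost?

B3, B8 together cover every element (B3 ∪ B8 = {kappa, beta, delta, alpha, theta, zeta, nu, lambda}); total cost 5 + 3 = 8.
The greedy pick B1, B8, B3 costs 11; no covering selection beats 8.

8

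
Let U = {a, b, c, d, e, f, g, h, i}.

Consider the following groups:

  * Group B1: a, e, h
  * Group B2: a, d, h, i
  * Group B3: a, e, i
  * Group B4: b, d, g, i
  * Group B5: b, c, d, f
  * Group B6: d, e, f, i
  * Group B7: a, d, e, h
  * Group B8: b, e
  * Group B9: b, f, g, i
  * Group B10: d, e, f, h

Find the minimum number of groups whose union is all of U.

3

Take {B1, B5, B9}. Their union is {a, b, c, d, e, f, g, h, i}, which is all 9 points.
Each group has at most 4 points, and 2·4 = 8 < 9 — so at least 3 groups are needed, and 3 is optimal.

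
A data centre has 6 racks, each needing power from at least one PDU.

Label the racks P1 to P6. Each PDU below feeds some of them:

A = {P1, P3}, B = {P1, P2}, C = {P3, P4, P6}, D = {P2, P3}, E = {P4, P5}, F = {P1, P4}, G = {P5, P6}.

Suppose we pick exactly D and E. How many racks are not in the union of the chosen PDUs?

2

Union of D, E = {P2, P3, P4, P5}.
Not covered: P1, P6 — 2 racks.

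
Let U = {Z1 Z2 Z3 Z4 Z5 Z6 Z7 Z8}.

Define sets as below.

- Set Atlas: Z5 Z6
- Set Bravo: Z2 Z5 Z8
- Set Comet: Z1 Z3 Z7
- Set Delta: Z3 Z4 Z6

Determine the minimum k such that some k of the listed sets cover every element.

3

Bravo and Comet and Delta together: Bravo ∪ Comet ∪ Delta = {Z1, Z2, Z3, Z4, Z5, Z6, Z7, Z8} — every element is covered.
Each set has at most 3 elements, and 2·3 = 6 < 8 — so at least 3 sets are needed, and 3 is optimal.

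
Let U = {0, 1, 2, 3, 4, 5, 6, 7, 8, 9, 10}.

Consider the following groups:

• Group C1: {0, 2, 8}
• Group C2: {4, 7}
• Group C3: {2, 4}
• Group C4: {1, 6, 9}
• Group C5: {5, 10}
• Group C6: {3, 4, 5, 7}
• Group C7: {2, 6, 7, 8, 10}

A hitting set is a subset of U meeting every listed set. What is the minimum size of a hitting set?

4

Take H = {1, 2, 5, 7}. Each listed group contains at least one of these, so H is a hitting set of size 4.
The groups C1, C2, C4, C5 are pairwise disjoint, so any hitting set needs a separate element for each — at least 4. Hence 4 is optimal.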